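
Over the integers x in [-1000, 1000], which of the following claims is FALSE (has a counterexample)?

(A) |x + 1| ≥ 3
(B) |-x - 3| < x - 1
(A) x = 0: LHS = |0 + 1| = |1| = 1; 1 ≥ 3 — FAILS
(B) x = 0: LHS = |-0 - 3| = |-3| = 3, RHS = 0 - 1 = -1; 3 < -1 — FAILS

Answer: Both A and B are false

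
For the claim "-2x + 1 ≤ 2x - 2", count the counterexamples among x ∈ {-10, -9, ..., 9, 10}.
Counterexamples in [-10, 10]: {-10, -9, -8, -7, -6, -5, -4, -3, -2, -1, 0}.

Counting them gives 11 values.

Answer: 11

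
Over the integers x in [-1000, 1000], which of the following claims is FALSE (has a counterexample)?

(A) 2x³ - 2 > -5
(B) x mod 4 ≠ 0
(A) x = -2: LHS = 2·(-2)³ - 2 = -18; -18 > -5 — FAILS
(B) x = 0: LHS = 0 mod 4 = 0; 0 ≠ 0 — FAILS

Answer: Both A and B are false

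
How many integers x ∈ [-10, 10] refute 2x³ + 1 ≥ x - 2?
Counterexamples in [-10, 10]: {-10, -9, -8, -7, -6, -5, -4, -3, -2}.

Counting them gives 9 values.

Answer: 9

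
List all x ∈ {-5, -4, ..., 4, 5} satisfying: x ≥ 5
Holds for: {5}
Fails for: {-5, -4, -3, -2, -1, 0, 1, 2, 3, 4}

Answer: {5}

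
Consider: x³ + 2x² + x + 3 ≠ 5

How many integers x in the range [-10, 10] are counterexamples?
Track d = LHS − RHS over the integers in [-10, 10]. Equality would need d = 0, but d changes sign only between consecutive integers, jumping over 0:
x = 0: LHS = 0³ + 2·0² + 0 + 3 = 3; 3 ≠ 5 — holds  (d = -2)
x = 1: LHS = 1³ + 2·1² + 1 + 3 = 7; 7 ≠ 5 — holds  (d = 2)
Away from these crossings d keeps a constant sign, and checking every integer in [-10, 10] confirms d ≠ 0 throughout. Hence the two sides are never equal, so the relation holds for every integer in [-10, 10].

No counterexample appears in that range.

Answer: 0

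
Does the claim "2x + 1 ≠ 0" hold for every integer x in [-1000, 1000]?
Track d = LHS − RHS over the integers in [-1000, 1000]. Equality would need d = 0, but d changes sign only between consecutive integers, jumping over 0:
x = -1: LHS = 2·(-1) + 1 = -1; -1 ≠ 0 — holds  (d = -1)
x = 0: LHS = 2·0 + 1 = 1; 1 ≠ 0 — holds  (d = 1)
Away from these crossings d keeps a constant sign, and checking every integer in [-1000, 1000] confirms d ≠ 0 throughout. Hence the two sides are never equal, so the relation holds for every integer in [-1000, 1000].

No counterexample exists.

Answer: True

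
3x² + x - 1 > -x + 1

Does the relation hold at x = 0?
x = 0: LHS = 3·0² + 0 - 1 = -1, RHS = -0 + 1 = 1; -1 > 1 — FAILS

The relation fails at x = 0, so x = 0 is a counterexample.

Answer: No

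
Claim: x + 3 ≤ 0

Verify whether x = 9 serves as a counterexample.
Substitute x = 9 into the relation:
x = 9: LHS = 9 + 3 = 12; 12 ≤ 0 — FAILS

Since the claim fails at x = 9, this value is a counterexample.

Answer: Yes, x = 9 is a counterexample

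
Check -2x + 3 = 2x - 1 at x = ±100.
x = 100: LHS = -2·100 + 3 = -197, RHS = 2·100 - 1 = 199; -197 = 199 — FAILS
x = -100: LHS = -2·(-100) + 3 = 203, RHS = 2·(-100) - 1 = -201; 203 = -201 — FAILS

Answer: No, fails for both x = 100 and x = -100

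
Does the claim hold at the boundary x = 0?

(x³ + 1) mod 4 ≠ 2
x = 0: LHS = (0³ + 1) mod 4 = 1 mod 4 = 1; 1 ≠ 2 — holds

The relation is satisfied at x = 0.

Answer: Yes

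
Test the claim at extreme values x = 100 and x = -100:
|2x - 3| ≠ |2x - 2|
x = 100: LHS = |2·100 - 3| = |197| = 197, RHS = |2·100 - 2| = |198| = 198; 197 ≠ 198 — holds
x = -100: LHS = |2·(-100) - 3| = |-203| = 203, RHS = |2·(-100) - 2| = |-202| = 202; 203 ≠ 202 — holds

Answer: Yes, holds for both x = 100 and x = -100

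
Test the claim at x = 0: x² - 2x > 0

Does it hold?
x = 0: LHS = 0² - 2·0 = 0; 0 > 0 — FAILS

The relation fails at x = 0, so x = 0 is a counterexample.

Answer: No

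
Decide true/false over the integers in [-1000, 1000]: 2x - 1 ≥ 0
The claim fails at x = 0:
x = 0: LHS = 2·0 - 1 = -1; -1 ≥ 0 — FAILS

Because a single integer refutes it, the statement is false.

Answer: False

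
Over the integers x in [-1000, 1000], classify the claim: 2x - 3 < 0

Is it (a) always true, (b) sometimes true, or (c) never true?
Holds at x = 0: LHS = 2·0 - 3 = -3; -3 < 0 — holds
Fails at x = 2: LHS = 2·2 - 3 = 1; 1 < 0 — FAILS
It is satisfied by some integers in the range but not all.

Answer: Sometimes true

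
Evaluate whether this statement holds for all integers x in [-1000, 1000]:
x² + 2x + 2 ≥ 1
Over all integers in [-1000, 1000], LHS − RHS is smallest at x = -1, where it equals 0:
x = -1: LHS = (-1)² + 2·(-1) + 2 = 1; 1 ≥ 1 — holds
At the ends of the range:
x = -1000: LHS = (-1000)² + 2·(-1000) + 2 = 998002; 998002 ≥ 1 — holds
x = 1000: LHS = 1000² + 2·1000 + 2 = 1002002; 1002002 ≥ 1 — holds
Hence LHS − RHS is never negative, i.e. LHS ≥ RHS throughout, so the relation holds for every integer in [-1000, 1000].

No counterexample exists.

Answer: True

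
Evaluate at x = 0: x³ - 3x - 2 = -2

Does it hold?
x = 0: LHS = 0³ - 3·0 - 2 = -2; -2 = -2 — holds

The relation is satisfied at x = 0.

Answer: Yes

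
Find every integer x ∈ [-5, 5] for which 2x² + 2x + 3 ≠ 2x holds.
Over all integers in [-5, 5], LHS − RHS is always positive; it is smallest at x = 0, where it equals 3:
x = 0: LHS = 2·0² + 2·0 + 3 = 3, RHS = 2·0 = 0; 3 ≠ 0 — holds
At the ends of the range:
x = -5: LHS = 2·(-5)² + 2·(-5) + 3 = 43, RHS = 2·(-5) = -10; 43 ≠ -10 — holds
x = 5: LHS = 2·5² + 2·5 + 3 = 63, RHS = 2·5 = 10; 63 ≠ 10 — holds
Hence LHS − RHS is never 0, i.e. the two sides are never equal, so the relation holds for every integer in [-5, 5].

Answer: All integers in [-5, 5]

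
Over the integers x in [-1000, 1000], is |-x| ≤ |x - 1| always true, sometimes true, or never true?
Holds at x = 0: LHS = |-0| = |0| = 0, RHS = |0 - 1| = |-1| = 1; 0 ≤ 1 — holds
Fails at x = 1: LHS = |-1| = 1, RHS = |1 - 1| = |0| = 0; 1 ≤ 0 — FAILS
It is satisfied by some integers in the range but not all.

Answer: Sometimes true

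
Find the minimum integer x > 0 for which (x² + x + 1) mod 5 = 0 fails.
Testing positive integers:
x = 1: LHS = (1² + 1 + 1) mod 5 = 3 mod 5 = 3; 3 = 0 — FAILS  ← smallest positive counterexample

Answer: x = 1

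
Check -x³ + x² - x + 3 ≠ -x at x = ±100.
x = 100: LHS = -100³ + 100² - 100 + 3 = -990097; -990097 ≠ -100 — holds
x = -100: LHS = -(-100)³ + (-100)² - (-100) + 3 = 1010103, RHS = -(-100) = 100; 1010103 ≠ 100 — holds

Answer: Yes, holds for both x = 100 and x = -100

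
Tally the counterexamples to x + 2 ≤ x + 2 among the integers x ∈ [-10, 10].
Over all integers in [-10, 10], LHS − RHS is largest at x = 0, where it equals 0:
x = 0: LHS = 0 + 2 = 2, RHS = 0 + 2 = 2; 2 ≤ 2 — holds
At the ends of the range:
x = -10: LHS = (-10) + 2 = -8, RHS = (-10) + 2 = -8; -8 ≤ -8 — holds
x = 10: LHS = 10 + 2 = 12, RHS = 10 + 2 = 12; 12 ≤ 12 — holds
Hence LHS − RHS is never positive, i.e. LHS ≤ RHS throughout, so the relation holds for every integer in [-10, 10].

No counterexample appears in that range.

Answer: 0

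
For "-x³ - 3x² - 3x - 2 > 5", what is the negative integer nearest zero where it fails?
Testing negative integers from -1 downward:
x = -1: LHS = -(-1)³ - 3·(-1)² - 3·(-1) - 2 = -1; -1 > 5 — FAILS  ← closest negative counterexample to 0

Answer: x = -1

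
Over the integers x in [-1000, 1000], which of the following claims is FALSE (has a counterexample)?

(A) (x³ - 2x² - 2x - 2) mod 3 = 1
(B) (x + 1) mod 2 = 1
(A) x = -1: LHS = ((-1)³ - 2·(-1)² - 2·(-1) - 2) mod 3 = (-3) mod 3 = 0; 0 = 1 — FAILS
(B) x = 1: LHS = (1 + 1) mod 2 = 2 mod 2 = 0; 0 = 1 — FAILS

Answer: Both A and B are false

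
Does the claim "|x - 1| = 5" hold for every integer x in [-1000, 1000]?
The claim fails at x = 0:
x = 0: LHS = |0 - 1| = |-1| = 1; 1 = 5 — FAILS

Because a single integer refutes it, the statement is false.

Answer: False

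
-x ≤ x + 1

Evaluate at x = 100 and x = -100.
x = 100: RHS = 100 + 1 = 101; -100 ≤ 101 — holds
x = -100: LHS = -(-100) = 100, RHS = (-100) + 1 = -99; 100 ≤ -99 — FAILS

Answer: Partially: holds for x = 100, fails for x = -100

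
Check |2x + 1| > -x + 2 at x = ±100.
x = 100: LHS = |2·100 + 1| = |201| = 201, RHS = -100 + 2 = -98; 201 > -98 — holds
x = -100: LHS = |2·(-100) + 1| = |-199| = 199, RHS = -(-100) + 2 = 102; 199 > 102 — holds

Answer: Yes, holds for both x = 100 and x = -100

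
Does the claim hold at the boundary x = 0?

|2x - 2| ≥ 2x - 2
x = 0: LHS = |2·0 - 2| = |-2| = 2, RHS = 2·0 - 2 = -2; 2 ≥ -2 — holds

The relation is satisfied at x = 0.

Answer: Yes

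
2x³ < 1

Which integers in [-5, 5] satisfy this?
Holds for: {-5, -4, -3, -2, -1, 0}
Fails for: {1, 2, 3, 4, 5}

Answer: {-5, -4, -3, -2, -1, 0}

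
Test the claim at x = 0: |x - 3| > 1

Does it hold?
x = 0: LHS = |0 - 3| = |-3| = 3; 3 > 1 — holds

The relation is satisfied at x = 0.

Answer: Yes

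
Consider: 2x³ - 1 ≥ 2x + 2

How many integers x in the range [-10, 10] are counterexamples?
Counterexamples in [-10, 10]: {-10, -9, -8, -7, -6, -5, -4, -3, -2, -1, 0, 1}.

Counting them gives 12 values.

Answer: 12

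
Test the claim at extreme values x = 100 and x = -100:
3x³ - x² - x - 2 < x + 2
x = 100: LHS = 3·100³ - 100² - 100 - 2 = 2989898, RHS = 100 + 2 = 102; 2989898 < 102 — FAILS
x = -100: LHS = 3·(-100)³ - (-100)² - (-100) - 2 = -3009902, RHS = (-100) + 2 = -98; -3009902 < -98 — holds

Answer: Partially: fails for x = 100, holds for x = -100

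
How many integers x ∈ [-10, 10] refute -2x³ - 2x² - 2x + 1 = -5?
Counterexamples in [-10, 10]: {-10, -9, -8, -7, -6, -5, -4, -3, -2, -1, 0, 2, 3, 4, 5, 6, 7, 8, 9, 10}.

Counting them gives 20 values.

Answer: 20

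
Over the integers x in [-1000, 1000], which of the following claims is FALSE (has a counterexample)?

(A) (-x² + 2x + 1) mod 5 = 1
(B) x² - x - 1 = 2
(A) x = 1: LHS = (-1² + 2·1 + 1) mod 5 = 2 mod 5 = 2; 2 = 1 — FAILS
(B) x = 0: LHS = 0² - 0 - 1 = -1; -1 = 2 — FAILS

Answer: Both A and B are false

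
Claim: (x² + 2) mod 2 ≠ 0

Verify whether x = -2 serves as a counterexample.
Substitute x = -2 into the relation:
x = -2: LHS = ((-2)² + 2) mod 2 = 6 mod 2 = 0; 0 ≠ 0 — FAILS

Since the claim fails at x = -2, this value is a counterexample.

Answer: Yes, x = -2 is a counterexample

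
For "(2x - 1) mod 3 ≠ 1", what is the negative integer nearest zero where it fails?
Testing negative integers from -1 downward:
x = -1: LHS = (2·(-1) - 1) mod 3 = (-3) mod 3 = 0; 0 ≠ 1 — holds
x = -2: LHS = (2·(-2) - 1) mod 3 = (-5) mod 3 = 1; 1 ≠ 1 — FAILS  ← closest negative counterexample to 0

Answer: x = -2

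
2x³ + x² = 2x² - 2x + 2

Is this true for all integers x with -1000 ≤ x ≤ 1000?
The claim fails at x = 0:
x = 0: LHS = 2·0³ + 0² = 0, RHS = 2·0² - 2·0 + 2 = 2; 0 = 2 — FAILS

Because a single integer refutes it, the statement is false.

Answer: False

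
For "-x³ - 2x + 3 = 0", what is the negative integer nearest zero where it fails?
Testing negative integers from -1 downward:
x = -1: LHS = -(-1)³ - 2·(-1) + 3 = 6; 6 = 0 — FAILS  ← closest negative counterexample to 0

Answer: x = -1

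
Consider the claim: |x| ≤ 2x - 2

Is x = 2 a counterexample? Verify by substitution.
Substitute x = 2 into the relation:
x = 2: LHS = |2| = 2, RHS = 2·2 - 2 = 2; 2 ≤ 2 — holds

The claim holds here, so x = 2 is not a counterexample. (A counterexample exists elsewhere, e.g. x = 0.)

Answer: No, x = 2 is not a counterexample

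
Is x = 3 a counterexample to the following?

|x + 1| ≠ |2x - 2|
Substitute x = 3 into the relation:
x = 3: LHS = |3 + 1| = |4| = 4, RHS = |2·3 - 2| = |4| = 4; 4 ≠ 4 — FAILS

Since the claim fails at x = 3, this value is a counterexample.

Answer: Yes, x = 3 is a counterexample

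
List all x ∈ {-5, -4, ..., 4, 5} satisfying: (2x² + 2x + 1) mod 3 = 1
Holds for: {-4, -3, -1, 0, 2, 3, 5}
Fails for: {-5, -2, 1, 4}

Answer: {-4, -3, -1, 0, 2, 3, 5}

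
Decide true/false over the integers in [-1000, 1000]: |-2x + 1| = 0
The claim fails at x = 0:
x = 0: LHS = |-2·0 + 1| = |1| = 1; 1 = 0 — FAILS

Because a single integer refutes it, the statement is false.

Answer: False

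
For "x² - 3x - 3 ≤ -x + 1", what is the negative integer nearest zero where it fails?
Testing negative integers from -1 downward:
x = -1: LHS = (-1)² - 3·(-1) - 3 = 1, RHS = -(-1) + 1 = 2; 1 ≤ 2 — holds
x = -2: LHS = (-2)² - 3·(-2) - 3 = 7, RHS = -(-2) + 1 = 3; 7 ≤ 3 — FAILS  ← closest negative counterexample to 0

Answer: x = -2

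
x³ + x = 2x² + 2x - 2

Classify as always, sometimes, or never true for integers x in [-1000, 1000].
Holds at x = 1: LHS = 1³ + 1 = 2, RHS = 2·1² + 2·1 - 2 = 2; 2 = 2 — holds
Fails at x = 0: LHS = 0³ + 0 = 0, RHS = 2·0² + 2·0 - 2 = -2; 0 = -2 — FAILS
It is satisfied by some integers in the range but not all.

Answer: Sometimes true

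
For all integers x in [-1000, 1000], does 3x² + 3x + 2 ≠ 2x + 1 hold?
Over all integers in [-1000, 1000], LHS − RHS is always positive; it is smallest at x = 0, where it equals 1:
x = 0: LHS = 3·0² + 3·0 + 2 = 2, RHS = 2·0 + 1 = 1; 2 ≠ 1 — holds
At the ends of the range:
x = -1000: LHS = 3·(-1000)² + 3·(-1000) + 2 = 2997002, RHS = 2·(-1000) + 1 = -1999; 2997002 ≠ -1999 — holds
x = 1000: LHS = 3·1000² + 3·1000 + 2 = 3003002, RHS = 2·1000 + 1 = 2001; 3003002 ≠ 2001 — holds
Hence LHS − RHS is never 0, i.e. the two sides are never equal, so the relation holds for every integer in [-1000, 1000].

No counterexample exists.

Answer: True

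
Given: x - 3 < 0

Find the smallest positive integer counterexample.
Testing positive integers:
x = 1: LHS = 1 - 3 = -2; -2 < 0 — holds
x = 2: LHS = 2 - 3 = -1; -1 < 0 — holds
x = 3: LHS = 3 - 3 = 0; 0 < 0 — FAILS  ← smallest positive counterexample

Answer: x = 3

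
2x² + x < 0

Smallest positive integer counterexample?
Testing positive integers:
x = 1: LHS = 2·1² + 1 = 3; 3 < 0 — FAILS  ← smallest positive counterexample

Answer: x = 1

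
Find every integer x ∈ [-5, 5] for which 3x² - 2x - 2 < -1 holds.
Holds for: {0}
Fails for: {-5, -4, -3, -2, -1, 1, 2, 3, 4, 5}

Answer: {0}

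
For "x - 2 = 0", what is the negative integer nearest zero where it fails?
Testing negative integers from -1 downward:
x = -1: LHS = (-1) - 2 = -3; -3 = 0 — FAILS  ← closest negative counterexample to 0

Answer: x = -1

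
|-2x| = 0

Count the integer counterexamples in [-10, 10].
Counterexamples in [-10, 10]: {-10, -9, -8, -7, -6, -5, -4, -3, -2, -1, 1, 2, 3, 4, 5, 6, 7, 8, 9, 10}.

Counting them gives 20 values.

Answer: 20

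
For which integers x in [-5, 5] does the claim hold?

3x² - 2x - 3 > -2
Holds for: {-5, -4, -3, -2, -1, 2, 3, 4, 5}
Fails for: {0, 1}

Answer: {-5, -4, -3, -2, -1, 2, 3, 4, 5}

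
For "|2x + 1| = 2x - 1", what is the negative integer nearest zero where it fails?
Testing negative integers from -1 downward:
x = -1: LHS = |2·(-1) + 1| = |-1| = 1, RHS = 2·(-1) - 1 = -3; 1 = -3 — FAILS  ← closest negative counterexample to 0

Answer: x = -1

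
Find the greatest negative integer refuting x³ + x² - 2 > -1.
Testing negative integers from -1 downward:
x = -1: LHS = (-1)³ + (-1)² - 2 = -2; -2 > -1 — FAILS  ← closest negative counterexample to 0

Answer: x = -1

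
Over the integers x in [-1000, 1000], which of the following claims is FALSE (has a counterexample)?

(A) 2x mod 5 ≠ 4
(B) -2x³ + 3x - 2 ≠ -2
(A) x = 2: LHS = (2·2) mod 5 = 4 mod 5 = 4; 4 ≠ 4 — FAILS
(B) x = 0: LHS = -2·0³ + 3·0 - 2 = -2; -2 ≠ -2 — FAILS

Answer: Both A and B are false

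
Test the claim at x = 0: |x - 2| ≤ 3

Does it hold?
x = 0: LHS = |0 - 2| = |-2| = 2; 2 ≤ 3 — holds

The relation is satisfied at x = 0.

Answer: Yes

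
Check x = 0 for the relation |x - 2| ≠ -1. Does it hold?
x = 0: LHS = |0 - 2| = |-2| = 2; 2 ≠ -1 — holds

The relation is satisfied at x = 0.

Answer: Yes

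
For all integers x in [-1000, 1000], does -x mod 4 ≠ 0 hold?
The claim fails at x = 0:
x = 0: LHS = (-0) mod 4 = 0 mod 4 = 0; 0 ≠ 0 — FAILS

Because a single integer refutes it, the statement is false.

Answer: False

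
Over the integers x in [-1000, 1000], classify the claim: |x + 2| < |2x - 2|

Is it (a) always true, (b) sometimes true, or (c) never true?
Holds at x = -1: LHS = |(-1) + 2| = |1| = 1, RHS = |2·(-1) - 2| = |-4| = 4; 1 < 4 — holds
Fails at x = 0: LHS = |0 + 2| = |2| = 2, RHS = |2·0 - 2| = |-2| = 2; 2 < 2 — FAILS
It is satisfied by some integers in the range but not all.

Answer: Sometimes true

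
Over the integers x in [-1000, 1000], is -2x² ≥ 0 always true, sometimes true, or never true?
Holds at x = 0: LHS = -2·0² = 0; 0 ≥ 0 — holds
Fails at x = 1: LHS = -2·1² = -2; -2 ≥ 0 — FAILS
It is satisfied by some integers in the range but not all.

Answer: Sometimes true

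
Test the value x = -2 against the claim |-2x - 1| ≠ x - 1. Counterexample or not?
Substitute x = -2 into the relation:
x = -2: LHS = |-2·(-2) - 1| = |3| = 3, RHS = (-2) - 1 = -3; 3 ≠ -3 — holds

The relation holds at x = -2, so it is not a counterexample.

Answer: No, x = -2 is not a counterexample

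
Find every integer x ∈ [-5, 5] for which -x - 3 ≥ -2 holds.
Holds for: {-5, -4, -3, -2, -1}
Fails for: {0, 1, 2, 3, 4, 5}

Answer: {-5, -4, -3, -2, -1}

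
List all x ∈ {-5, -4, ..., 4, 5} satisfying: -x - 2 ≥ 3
Holds for: {-5}
Fails for: {-4, -3, -2, -1, 0, 1, 2, 3, 4, 5}

Answer: {-5}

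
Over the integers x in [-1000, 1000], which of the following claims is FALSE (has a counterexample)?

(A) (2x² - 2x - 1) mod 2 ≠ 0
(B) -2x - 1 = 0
(A) For a polynomial with integer coefficients, its value mod 2 depends only on x mod 2, so it suffices to check one representative of each residue class, x = 0, 1:
x = 0: LHS = (2·0² - 2·0 - 1) mod 2 = (-1) mod 2 = 1; 1 ≠ 0 — holds
x = 1: LHS = (2·1² - 2·1 - 1) mod 2 = (-1) mod 2 = 1; 1 ≠ 0 — holds
The relation holds in every residue class, so the relation holds for every integer in [-1000, 1000].

(B) x = 0: LHS = -2·0 - 1 = -1; -1 = 0 — FAILS

Only (B) has a counterexample.

Answer: B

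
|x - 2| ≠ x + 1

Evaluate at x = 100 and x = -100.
x = 100: LHS = |100 - 2| = |98| = 98, RHS = 100 + 1 = 101; 98 ≠ 101 — holds
x = -100: LHS = |(-100) - 2| = |-102| = 102, RHS = (-100) + 1 = -99; 102 ≠ -99 — holds

Answer: Yes, holds for both x = 100 and x = -100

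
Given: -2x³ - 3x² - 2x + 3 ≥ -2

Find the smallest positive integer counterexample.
Testing positive integers:
x = 1: LHS = -2·1³ - 3·1² - 2·1 + 3 = -4; -4 ≥ -2 — FAILS  ← smallest positive counterexample

Answer: x = 1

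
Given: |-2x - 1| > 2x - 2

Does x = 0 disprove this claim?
Substitute x = 0 into the relation:
x = 0: LHS = |-2·0 - 1| = |-1| = 1, RHS = 2·0 - 2 = -2; 1 > -2 — holds

The relation holds at x = 0, so it is not a counterexample.

Answer: No, x = 0 is not a counterexample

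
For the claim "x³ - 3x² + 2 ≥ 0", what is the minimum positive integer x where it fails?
Testing positive integers:
x = 1: LHS = 1³ - 3·1² + 2 = 0; 0 ≥ 0 — holds
x = 2: LHS = 2³ - 3·2² + 2 = -2; -2 ≥ 0 — FAILS  ← smallest positive counterexample

Answer: x = 2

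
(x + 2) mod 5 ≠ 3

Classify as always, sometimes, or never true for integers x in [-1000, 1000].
Holds at x = 0: LHS = (0 + 2) mod 5 = 2 mod 5 = 2; 2 ≠ 3 — holds
Fails at x = 1: LHS = (1 + 2) mod 5 = 3 mod 5 = 3; 3 ≠ 3 — FAILS
It is satisfied by some integers in the range but not all.

Answer: Sometimes true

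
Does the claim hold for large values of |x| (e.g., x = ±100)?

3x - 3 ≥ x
x = 100: LHS = 3·100 - 3 = 297; 297 ≥ 100 — holds
x = -100: LHS = 3·(-100) - 3 = -303; -303 ≥ -100 — FAILS

Answer: Partially: holds for x = 100, fails for x = -100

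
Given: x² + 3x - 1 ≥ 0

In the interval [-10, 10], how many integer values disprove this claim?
Counterexamples in [-10, 10]: {-3, -2, -1, 0}.

Counting them gives 4 values.

Answer: 4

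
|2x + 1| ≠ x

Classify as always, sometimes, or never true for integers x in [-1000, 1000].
Over all integers in [-1000, 1000], LHS − RHS is always positive; it is smallest at x = 0, where it equals 1:
x = 0: LHS = |2·0 + 1| = |1| = 1; 1 ≠ 0 — holds
At the ends of the range:
x = -1000: LHS = |2·(-1000) + 1| = |-1999| = 1999; 1999 ≠ -1000 — holds
x = 1000: LHS = |2·1000 + 1| = |2001| = 2001; 2001 ≠ 1000 — holds
Hence LHS − RHS is never 0, i.e. the two sides are never equal, so the relation holds for every integer in [-1000, 1000].

No counterexample exists.

Answer: Always true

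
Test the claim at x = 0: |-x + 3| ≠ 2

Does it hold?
x = 0: LHS = |-0 + 3| = |3| = 3; 3 ≠ 2 — holds

The relation is satisfied at x = 0.

Answer: Yes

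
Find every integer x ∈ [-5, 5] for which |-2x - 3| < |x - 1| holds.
Holds for: {-3, -2, -1}
Fails for: {-5, -4, 0, 1, 2, 3, 4, 5}

Answer: {-3, -2, -1}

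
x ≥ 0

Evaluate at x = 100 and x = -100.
x = 100: 100 ≥ 0 — holds
x = -100: -100 ≥ 0 — FAILS

Answer: Partially: holds for x = 100, fails for x = -100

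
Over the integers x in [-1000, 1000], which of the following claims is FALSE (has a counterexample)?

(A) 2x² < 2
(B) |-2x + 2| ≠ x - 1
(A) x = 1: LHS = 2·1² = 2; 2 < 2 — FAILS
(B) x = 1: LHS = |-2·1 + 2| = |0| = 0, RHS = 1 - 1 = 0; 0 ≠ 0 — FAILS

Answer: Both A and B are false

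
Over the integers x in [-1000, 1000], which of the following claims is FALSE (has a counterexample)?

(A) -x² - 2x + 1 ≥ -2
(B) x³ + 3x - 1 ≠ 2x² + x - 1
(A) x = 2: LHS = -2² - 2·2 + 1 = -7; -7 ≥ -2 — FAILS
(B) x = 0: LHS = 0³ + 3·0 - 1 = -1, RHS = 2·0² + 0 - 1 = -1; -1 ≠ -1 — FAILS

Answer: Both A and B are false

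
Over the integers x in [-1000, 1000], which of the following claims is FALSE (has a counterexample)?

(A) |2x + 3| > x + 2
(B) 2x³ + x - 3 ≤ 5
(A) x = -1: LHS = |2·(-1) + 3| = |1| = 1, RHS = (-1) + 2 = 1; 1 > 1 — FAILS
(B) x = 2: LHS = 2·2³ + 2 - 3 = 15; 15 ≤ 5 — FAILS

Answer: Both A and B are false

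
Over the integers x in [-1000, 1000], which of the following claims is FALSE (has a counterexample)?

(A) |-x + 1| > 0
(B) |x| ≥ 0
(A) x = 1: LHS = |-1 + 1| = |0| = 0; 0 > 0 — FAILS

(B) An absolute value is never negative, so the left side is ≥ 0 for every x, while the right side is 0. Tightest case in [-1000, 1000] is x = 0:
x = 0: LHS = |0| = 0; 0 ≥ 0 — holds
Hence LHS − RHS is never negative, i.e. LHS ≥ RHS throughout, so the relation holds for every integer in [-1000, 1000].

Only (A) has a counterexample.

Answer: A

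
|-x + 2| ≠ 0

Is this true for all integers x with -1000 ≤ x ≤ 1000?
The claim fails at x = 2:
x = 2: LHS = |-2 + 2| = |0| = 0; 0 ≠ 0 — FAILS

Because a single integer refutes it, the statement is false.

Answer: False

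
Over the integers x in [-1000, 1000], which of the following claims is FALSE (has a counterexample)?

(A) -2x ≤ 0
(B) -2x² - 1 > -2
(A) x = -1: LHS = -2·(-1) = 2; 2 ≤ 0 — FAILS
(B) x = 1: LHS = -2·1² - 1 = -3; -3 > -2 — FAILS

Answer: Both A and B are false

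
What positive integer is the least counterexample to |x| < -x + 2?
Testing positive integers:
x = 1: LHS = |1| = 1, RHS = -1 + 2 = 1; 1 < 1 — FAILS  ← smallest positive counterexample

Answer: x = 1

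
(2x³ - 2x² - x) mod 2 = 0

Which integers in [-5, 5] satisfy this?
Holds for: {-4, -2, 0, 2, 4}
Fails for: {-5, -3, -1, 1, 3, 5}

Answer: {-4, -2, 0, 2, 4}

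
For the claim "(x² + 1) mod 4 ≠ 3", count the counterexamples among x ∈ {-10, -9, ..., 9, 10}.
For a polynomial with integer coefficients, its value mod 4 depends only on x mod 4, so it suffices to check one representative of each residue class, x = 0, 1, 2, 3:
x = 0: LHS = (0² + 1) mod 4 = 1 mod 4 = 1; 1 ≠ 3 — holds
x = 1: LHS = (1² + 1) mod 4 = 2 mod 4 = 2; 2 ≠ 3 — holds
x = 2: LHS = (2² + 1) mod 4 = 5 mod 4 = 1; 1 ≠ 3 — holds
x = 3: LHS = (3² + 1) mod 4 = 10 mod 4 = 2; 2 ≠ 3 — holds
The relation holds in every residue class, so the relation holds for every integer in [-10, 10].

No counterexample appears in that range.

Answer: 0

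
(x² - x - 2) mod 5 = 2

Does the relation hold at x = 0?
x = 0: LHS = (0² - 0 - 2) mod 5 = (-2) mod 5 = 3; 3 = 2 — FAILS

The relation fails at x = 0, so x = 0 is a counterexample.

Answer: No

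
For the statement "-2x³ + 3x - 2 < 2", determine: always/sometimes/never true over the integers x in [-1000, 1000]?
Holds at x = 0: LHS = -2·0³ + 3·0 - 2 = -2; -2 < 2 — holds
Fails at x = -2: LHS = -2·(-2)³ + 3·(-2) - 2 = 8; 8 < 2 — FAILS
It is satisfied by some integers in the range but not all.

Answer: Sometimes true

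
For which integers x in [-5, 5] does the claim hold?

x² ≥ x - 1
Over all integers in [-5, 5], LHS − RHS is smallest at x = 0, where it equals 1:
x = 0: LHS = 0² = 0, RHS = 0 - 1 = -1; 0 ≥ -1 — holds
At the ends of the range:
x = -5: LHS = (-5)² = 25, RHS = (-5) - 1 = -6; 25 ≥ -6 — holds
x = 5: LHS = 5² = 25, RHS = 5 - 1 = 4; 25 ≥ 4 — holds
Hence LHS − RHS is never negative, i.e. LHS ≥ RHS throughout, so the relation holds for every integer in [-5, 5].

Answer: All integers in [-5, 5]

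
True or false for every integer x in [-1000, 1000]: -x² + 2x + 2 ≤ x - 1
The claim fails at x = 0:
x = 0: LHS = -0² + 2·0 + 2 = 2, RHS = 0 - 1 = -1; 2 ≤ -1 — FAILS

Because a single integer refutes it, the statement is false.

Answer: False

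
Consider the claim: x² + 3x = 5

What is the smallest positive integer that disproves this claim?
Testing positive integers:
x = 1: LHS = 1² + 3·1 = 4; 4 = 5 — FAILS  ← smallest positive counterexample

Answer: x = 1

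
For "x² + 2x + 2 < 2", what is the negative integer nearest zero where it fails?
Testing negative integers from -1 downward:
x = -1: LHS = (-1)² + 2·(-1) + 2 = 1; 1 < 2 — holds
x = -2: LHS = (-2)² + 2·(-2) + 2 = 2; 2 < 2 — FAILS  ← closest negative counterexample to 0

Answer: x = -2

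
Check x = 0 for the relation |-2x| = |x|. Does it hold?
x = 0: LHS = |-2·0| = |0| = 0, RHS = |0| = 0; 0 = 0 — holds

The relation is satisfied at x = 0.

Answer: Yes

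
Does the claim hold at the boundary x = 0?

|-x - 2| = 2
x = 0: LHS = |-0 - 2| = |-2| = 2; 2 = 2 — holds

The relation is satisfied at x = 0.

Answer: Yes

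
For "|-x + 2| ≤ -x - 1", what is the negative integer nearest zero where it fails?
Testing negative integers from -1 downward:
x = -1: LHS = |-(-1) + 2| = |3| = 3, RHS = -(-1) - 1 = 0; 3 ≤ 0 — FAILS  ← closest negative counterexample to 0

Answer: x = -1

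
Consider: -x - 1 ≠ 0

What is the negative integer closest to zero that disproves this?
Testing negative integers from -1 downward:
x = -1: LHS = -(-1) - 1 = 0; 0 ≠ 0 — FAILS  ← closest negative counterexample to 0

Answer: x = -1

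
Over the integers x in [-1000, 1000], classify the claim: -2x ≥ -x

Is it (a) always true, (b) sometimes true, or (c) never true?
Holds at x = 0: LHS = -2·0 = 0, RHS = -0 = 0; 0 ≥ 0 — holds
Fails at x = 1: LHS = -2·1 = -2; -2 ≥ -1 — FAILS
It is satisfied by some integers in the range but not all.

Answer: Sometimes true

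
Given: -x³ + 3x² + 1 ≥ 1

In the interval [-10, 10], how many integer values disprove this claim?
Counterexamples in [-10, 10]: {4, 5, 6, 7, 8, 9, 10}.

Counting them gives 7 values.

Answer: 7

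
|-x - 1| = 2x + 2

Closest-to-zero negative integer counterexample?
Testing negative integers from -1 downward:
x = -1: LHS = |-(-1) - 1| = |0| = 0, RHS = 2·(-1) + 2 = 0; 0 = 0 — holds
x = -2: LHS = |-(-2) - 1| = |1| = 1, RHS = 2·(-2) + 2 = -2; 1 = -2 — FAILS  ← closest negative counterexample to 0

Answer: x = -2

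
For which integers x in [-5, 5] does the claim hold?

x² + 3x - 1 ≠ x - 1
Holds for: {-5, -4, -3, -1, 1, 2, 3, 4, 5}
Fails for: {-2, 0}

Answer: {-5, -4, -3, -1, 1, 2, 3, 4, 5}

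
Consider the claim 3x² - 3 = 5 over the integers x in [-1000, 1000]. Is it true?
The claim fails at x = 0:
x = 0: LHS = 3·0² - 3 = -3; -3 = 5 — FAILS

Because a single integer refutes it, the statement is false.

Answer: False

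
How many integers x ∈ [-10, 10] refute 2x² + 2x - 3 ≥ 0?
Counterexamples in [-10, 10]: {-1, 0}.

Counting them gives 2 values.

Answer: 2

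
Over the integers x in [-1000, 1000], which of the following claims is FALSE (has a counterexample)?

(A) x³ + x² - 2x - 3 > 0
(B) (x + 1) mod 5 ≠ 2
(A) x = 0: LHS = 0³ + 0² - 2·0 - 3 = -3; -3 > 0 — FAILS
(B) x = 1: LHS = (1 + 1) mod 5 = 2 mod 5 = 2; 2 ≠ 2 — FAILS

Answer: Both A and B are false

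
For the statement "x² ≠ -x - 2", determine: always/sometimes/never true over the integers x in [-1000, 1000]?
Over all integers in [-1000, 1000], LHS − RHS is always positive; it is smallest at x = 0, where it equals 2:
x = 0: LHS = 0² = 0, RHS = -0 - 2 = -2; 0 ≠ -2 — holds
At the ends of the range:
x = -1000: LHS = (-1000)² = 1000000, RHS = -(-1000) - 2 = 998; 1000000 ≠ 998 — holds
x = 1000: LHS = 1000² = 1000000, RHS = -1000 - 2 = -1002; 1000000 ≠ -1002 — holds
Hence LHS − RHS is never 0, i.e. the two sides are never equal, so the relation holds for every integer in [-1000, 1000].

No counterexample exists.

Answer: Always true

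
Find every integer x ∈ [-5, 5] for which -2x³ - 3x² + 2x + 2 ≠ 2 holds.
Holds for: {-5, -4, -3, -1, 1, 2, 3, 4, 5}
Fails for: {-2, 0}

Answer: {-5, -4, -3, -1, 1, 2, 3, 4, 5}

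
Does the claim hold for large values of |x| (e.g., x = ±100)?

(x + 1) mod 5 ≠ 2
x = 100: LHS = (100 + 1) mod 5 = 101 mod 5 = 1; 1 ≠ 2 — holds
x = -100: LHS = ((-100) + 1) mod 5 = (-99) mod 5 = 1; 1 ≠ 2 — holds

Answer: Yes, holds for both x = 100 and x = -100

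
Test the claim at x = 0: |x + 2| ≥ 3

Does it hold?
x = 0: LHS = |0 + 2| = |2| = 2; 2 ≥ 3 — FAILS

The relation fails at x = 0, so x = 0 is a counterexample.

Answer: No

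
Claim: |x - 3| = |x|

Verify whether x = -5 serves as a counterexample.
Substitute x = -5 into the relation:
x = -5: LHS = |(-5) - 3| = |-8| = 8, RHS = |-5| = 5; 8 = 5 — FAILS

Since the claim fails at x = -5, this value is a counterexample.

Answer: Yes, x = -5 is a counterexample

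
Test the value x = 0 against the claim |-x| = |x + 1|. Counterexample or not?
Substitute x = 0 into the relation:
x = 0: LHS = |-0| = |0| = 0, RHS = |0 + 1| = |1| = 1; 0 = 1 — FAILS

Since the claim fails at x = 0, this value is a counterexample.

Answer: Yes, x = 0 is a counterexample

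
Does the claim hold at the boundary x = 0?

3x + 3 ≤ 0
x = 0: LHS = 3·0 + 3 = 3; 3 ≤ 0 — FAILS

The relation fails at x = 0, so x = 0 is a counterexample.

Answer: No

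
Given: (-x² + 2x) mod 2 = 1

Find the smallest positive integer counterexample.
Testing positive integers:
x = 1: LHS = (-1² + 2·1) mod 2 = 1 mod 2 = 1; 1 = 1 — holds
x = 2: LHS = (-2² + 2·2) mod 2 = 0 mod 2 = 0; 0 = 1 — FAILS  ← smallest positive counterexample

Answer: x = 2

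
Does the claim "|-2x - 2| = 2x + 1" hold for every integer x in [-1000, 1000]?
The claim fails at x = 0:
x = 0: LHS = |-2·0 - 2| = |-2| = 2, RHS = 2·0 + 1 = 1; 2 = 1 — FAILS

Because a single integer refutes it, the statement is false.

Answer: False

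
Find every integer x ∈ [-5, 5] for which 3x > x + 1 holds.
Holds for: {1, 2, 3, 4, 5}
Fails for: {-5, -4, -3, -2, -1, 0}

Answer: {1, 2, 3, 4, 5}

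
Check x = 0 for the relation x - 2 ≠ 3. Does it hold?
x = 0: LHS = 0 - 2 = -2; -2 ≠ 3 — holds

The relation is satisfied at x = 0.

Answer: Yes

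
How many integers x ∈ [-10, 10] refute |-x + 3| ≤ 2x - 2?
Counterexamples in [-10, 10]: {-10, -9, -8, -7, -6, -5, -4, -3, -2, -1, 0, 1}.

Counting them gives 12 values.

Answer: 12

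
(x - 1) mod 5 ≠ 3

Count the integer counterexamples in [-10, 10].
Counterexamples in [-10, 10]: {-6, -1, 4, 9}.

Counting them gives 4 values.

Answer: 4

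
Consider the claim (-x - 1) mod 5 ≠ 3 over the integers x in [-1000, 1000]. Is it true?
The claim fails at x = 1:
x = 1: LHS = (-1 - 1) mod 5 = (-2) mod 5 = 3; 3 ≠ 3 — FAILS

Because a single integer refutes it, the statement is false.

Answer: False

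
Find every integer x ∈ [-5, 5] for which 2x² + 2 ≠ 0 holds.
Over all integers in [-5, 5], LHS − RHS is always positive; it is smallest at x = 0, where it equals 2:
x = 0: LHS = 2·0² + 2 = 2; 2 ≠ 0 — holds
At the ends of the range:
x = -5: LHS = 2·(-5)² + 2 = 52; 52 ≠ 0 — holds
x = 5: LHS = 2·5² + 2 = 52; 52 ≠ 0 — holds
Hence LHS − RHS is never 0, i.e. the two sides are never equal, so the relation holds for every integer in [-5, 5].

Answer: All integers in [-5, 5]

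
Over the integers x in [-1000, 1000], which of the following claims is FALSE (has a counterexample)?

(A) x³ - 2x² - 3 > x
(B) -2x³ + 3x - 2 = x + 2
(A) x = 0: LHS = 0³ - 2·0² - 3 = -3; -3 > 0 — FAILS
(B) x = 0: LHS = -2·0³ + 3·0 - 2 = -2, RHS = 0 + 2 = 2; -2 = 2 — FAILS

Answer: Both A and B are false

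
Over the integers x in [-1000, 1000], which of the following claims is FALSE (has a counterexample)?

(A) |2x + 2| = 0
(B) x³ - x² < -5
(A) x = 0: LHS = |2·0 + 2| = |2| = 2; 2 = 0 — FAILS
(B) x = 0: LHS = 0³ - 0² = 0; 0 < -5 — FAILS

Answer: Both A and B are false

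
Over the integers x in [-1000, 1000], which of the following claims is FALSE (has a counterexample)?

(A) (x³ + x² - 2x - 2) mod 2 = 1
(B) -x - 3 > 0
(A) x = 0: LHS = (0³ + 0² - 2·0 - 2) mod 2 = (-2) mod 2 = 0; 0 = 1 — FAILS
(B) x = 0: LHS = -0 - 3 = -3; -3 > 0 — FAILS

Answer: Both A and B are false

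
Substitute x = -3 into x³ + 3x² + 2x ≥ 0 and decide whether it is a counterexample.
Substitute x = -3 into the relation:
x = -3: LHS = (-3)³ + 3·(-3)² + 2·(-3) = -6; -6 ≥ 0 — FAILS

Since the claim fails at x = -3, this value is a counterexample.

Answer: Yes, x = -3 is a counterexample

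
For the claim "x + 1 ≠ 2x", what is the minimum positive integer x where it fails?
Testing positive integers:
x = 1: LHS = 1 + 1 = 2, RHS = 2·1 = 2; 2 ≠ 2 — FAILS  ← smallest positive counterexample

Answer: x = 1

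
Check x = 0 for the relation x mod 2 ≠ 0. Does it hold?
x = 0: LHS = 0 mod 2 = 0; 0 ≠ 0 — FAILS

The relation fails at x = 0, so x = 0 is a counterexample.

Answer: No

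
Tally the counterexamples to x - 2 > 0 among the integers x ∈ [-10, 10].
Counterexamples in [-10, 10]: {-10, -9, -8, -7, -6, -5, -4, -3, -2, -1, 0, 1, 2}.

Counting them gives 13 values.

Answer: 13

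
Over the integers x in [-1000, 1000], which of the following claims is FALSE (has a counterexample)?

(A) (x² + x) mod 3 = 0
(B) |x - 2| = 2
(A) x = 1: LHS = (1² + 1) mod 3 = 2 mod 3 = 2; 2 = 0 — FAILS
(B) x = 1: LHS = |1 - 2| = |-1| = 1; 1 = 2 — FAILS

Answer: Both A and B are false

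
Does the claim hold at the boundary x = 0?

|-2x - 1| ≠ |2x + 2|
x = 0: LHS = |-2·0 - 1| = |-1| = 1, RHS = |2·0 + 2| = |2| = 2; 1 ≠ 2 — holds

The relation is satisfied at x = 0.

Answer: Yes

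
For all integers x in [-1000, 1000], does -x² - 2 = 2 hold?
The claim fails at x = 0:
x = 0: LHS = -0² - 2 = -2; -2 = 2 — FAILS

Because a single integer refutes it, the statement is false.

Answer: False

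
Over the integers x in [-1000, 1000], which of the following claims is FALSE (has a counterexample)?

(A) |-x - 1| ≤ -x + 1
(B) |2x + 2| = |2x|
(A) x = 1: LHS = |-1 - 1| = |-2| = 2, RHS = -1 + 1 = 0; 2 ≤ 0 — FAILS
(B) x = 0: LHS = |2·0 + 2| = |2| = 2, RHS = |2·0| = |0| = 0; 2 = 0 — FAILS

Answer: Both A and B are false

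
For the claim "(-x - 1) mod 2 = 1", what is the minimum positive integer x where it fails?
Testing positive integers:
x = 1: LHS = (-1 - 1) mod 2 = (-2) mod 2 = 0; 0 = 1 — FAILS  ← smallest positive counterexample

Answer: x = 1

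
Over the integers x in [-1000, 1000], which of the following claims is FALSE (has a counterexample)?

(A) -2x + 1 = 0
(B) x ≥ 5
(A) x = 0: LHS = -2·0 + 1 = 1; 1 = 0 — FAILS
(B) x = 0: 0 ≥ 5 — FAILS

Answer: Both A and B are false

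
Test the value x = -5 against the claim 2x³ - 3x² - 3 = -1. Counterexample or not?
Substitute x = -5 into the relation:
x = -5: LHS = 2·(-5)³ - 3·(-5)² - 3 = -328; -328 = -1 — FAILS

Since the claim fails at x = -5, this value is a counterexample.

Answer: Yes, x = -5 is a counterexample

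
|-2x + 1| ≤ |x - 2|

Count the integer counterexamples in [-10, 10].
Counterexamples in [-10, 10]: {-10, -9, -8, -7, -6, -5, -4, -3, -2, 2, 3, 4, 5, 6, 7, 8, 9, 10}.

Counting them gives 18 values.

Answer: 18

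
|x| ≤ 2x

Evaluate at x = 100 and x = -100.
x = 100: LHS = |100| = 100, RHS = 2·100 = 200; 100 ≤ 200 — holds
x = -100: LHS = |-100| = 100, RHS = 2·(-100) = -200; 100 ≤ -200 — FAILS

Answer: Partially: holds for x = 100, fails for x = -100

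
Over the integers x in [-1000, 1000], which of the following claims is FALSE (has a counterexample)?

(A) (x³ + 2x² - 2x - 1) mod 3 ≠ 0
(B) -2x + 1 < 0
(A) x = 1: LHS = (1³ + 2·1² - 2·1 - 1) mod 3 = 0 mod 3 = 0; 0 ≠ 0 — FAILS
(B) x = 0: LHS = -2·0 + 1 = 1; 1 < 0 — FAILS

Answer: Both A and B are false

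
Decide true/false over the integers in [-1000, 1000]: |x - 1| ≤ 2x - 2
The claim fails at x = 0:
x = 0: LHS = |0 - 1| = |-1| = 1, RHS = 2·0 - 2 = -2; 1 ≤ -2 — FAILS

Because a single integer refutes it, the statement is false.

Answer: False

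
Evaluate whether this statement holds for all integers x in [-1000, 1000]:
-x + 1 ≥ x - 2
The claim fails at x = 2:
x = 2: LHS = -2 + 1 = -1, RHS = 2 - 2 = 0; -1 ≥ 0 — FAILS

Because a single integer refutes it, the statement is false.

Answer: False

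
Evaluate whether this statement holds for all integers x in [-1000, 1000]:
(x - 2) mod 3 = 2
The claim fails at x = 0:
x = 0: LHS = (0 - 2) mod 3 = (-2) mod 3 = 1; 1 = 2 — FAILS

Because a single integer refutes it, the statement is false.

Answer: False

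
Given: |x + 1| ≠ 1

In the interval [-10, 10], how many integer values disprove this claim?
Counterexamples in [-10, 10]: {-2, 0}.

Counting them gives 2 values.

Answer: 2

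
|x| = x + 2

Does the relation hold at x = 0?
x = 0: LHS = |0| = 0, RHS = 0 + 2 = 2; 0 = 2 — FAILS

The relation fails at x = 0, so x = 0 is a counterexample.

Answer: No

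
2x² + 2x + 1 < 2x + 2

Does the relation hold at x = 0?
x = 0: LHS = 2·0² + 2·0 + 1 = 1, RHS = 2·0 + 2 = 2; 1 < 2 — holds

The relation is satisfied at x = 0.

Answer: Yes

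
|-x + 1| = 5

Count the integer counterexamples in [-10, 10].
Counterexamples in [-10, 10]: {-10, -9, -8, -7, -6, -5, -3, -2, -1, 0, 1, 2, 3, 4, 5, 7, 8, 9, 10}.

Counting them gives 19 values.

Answer: 19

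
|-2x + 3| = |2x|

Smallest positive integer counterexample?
Testing positive integers:
x = 1: LHS = |-2·1 + 3| = |1| = 1, RHS = |2·1| = |2| = 2; 1 = 2 — FAILS  ← smallest positive counterexample

Answer: x = 1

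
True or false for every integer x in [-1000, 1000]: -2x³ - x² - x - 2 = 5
The claim fails at x = 0:
x = 0: LHS = -2·0³ - 0² - 0 - 2 = -2; -2 = 5 — FAILS

Because a single integer refutes it, the statement is false.

Answer: False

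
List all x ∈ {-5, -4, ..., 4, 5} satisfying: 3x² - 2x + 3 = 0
Over all integers in [-5, 5], LHS − RHS is always positive; it is smallest at x = 0, where it equals 3:
x = 0: LHS = 3·0² - 2·0 + 3 = 3; 3 = 0 — FAILS
At the ends of the range:
x = -5: LHS = 3·(-5)² - 2·(-5) + 3 = 88; 88 = 0 — FAILS
x = 5: LHS = 3·5² - 2·5 + 3 = 68; 68 = 0 — FAILS
Hence LHS − RHS is never 0, i.e. the two sides are never equal, so the claimed relation (=) fails for every integer in [-5, 5].

Answer: None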